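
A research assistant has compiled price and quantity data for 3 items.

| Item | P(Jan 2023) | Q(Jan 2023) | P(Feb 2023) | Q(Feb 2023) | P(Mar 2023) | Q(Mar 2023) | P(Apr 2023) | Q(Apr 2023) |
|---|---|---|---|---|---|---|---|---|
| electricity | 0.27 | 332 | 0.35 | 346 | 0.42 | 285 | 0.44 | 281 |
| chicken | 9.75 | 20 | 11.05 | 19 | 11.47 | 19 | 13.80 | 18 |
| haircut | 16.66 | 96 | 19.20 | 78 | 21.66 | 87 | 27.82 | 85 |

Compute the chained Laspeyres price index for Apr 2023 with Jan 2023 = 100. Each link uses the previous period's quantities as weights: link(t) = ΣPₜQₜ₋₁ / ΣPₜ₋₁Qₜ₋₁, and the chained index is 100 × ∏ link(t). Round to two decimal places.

Link Jan 2023→Feb 2023:
ΣP(Feb 2023)Q(Jan 2023) = 0.35×332 + 11.05×20 + 19.20×96 = 116.2 + 221 + 1843.2 = 2180.4
ΣP(Jan 2023)Q(Jan 2023) = 0.27×332 + 9.75×20 + 16.66×96 = 89.64 + 195 + 1599.36 = 1884
link = 2180.4/1884 = 1.157325
Link Feb 2023→Mar 2023:
ΣP(Mar 2023)Q(Feb 2023) = 0.42×346 + 11.47×19 + 21.66×78 = 145.32 + 217.93 + 1689.48 = 2052.73
ΣP(Feb 2023)Q(Feb 2023) = 0.35×346 + 11.05×19 + 19.20×78 = 121.1 + 209.95 + 1497.6 = 1828.65
link = 2052.73/1828.65 = 1.122538
Link Mar 2023→Apr 2023:
ΣP(Apr 2023)Q(Mar 2023) = 0.44×285 + 13.80×19 + 27.82×87 = 125.4 + 262.2 + 2420.34 = 2807.94
ΣP(Mar 2023)Q(Mar 2023) = 0.42×285 + 11.47×19 + 21.66×87 = 119.7 + 217.93 + 1884.42 = 2222.05
link = 2807.94/2222.05 = 1.263671
Chained index = 100 × 1.157325 × 1.122538 × 1.263671 = 164.1688

164.17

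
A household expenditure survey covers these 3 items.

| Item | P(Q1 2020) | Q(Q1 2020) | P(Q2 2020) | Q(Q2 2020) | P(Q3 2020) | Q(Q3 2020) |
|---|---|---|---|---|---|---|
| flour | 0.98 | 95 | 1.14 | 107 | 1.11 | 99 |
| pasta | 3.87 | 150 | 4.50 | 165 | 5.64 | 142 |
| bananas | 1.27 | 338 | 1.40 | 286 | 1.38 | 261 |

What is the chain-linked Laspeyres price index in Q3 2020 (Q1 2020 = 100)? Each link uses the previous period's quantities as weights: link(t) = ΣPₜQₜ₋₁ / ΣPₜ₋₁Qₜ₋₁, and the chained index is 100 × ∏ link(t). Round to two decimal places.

Link Q1 2020→Q2 2020:
ΣP(Q2 2020)Q(Q1 2020) = 1.14×95 + 4.50×150 + 1.40×338 = 108.3 + 675 + 473.2 = 1256.5
ΣP(Q1 2020)Q(Q1 2020) = 0.98×95 + 3.87×150 + 1.27×338 = 93.1 + 580.5 + 429.26 = 1102.86
link = 1256.5/1102.86 = 1.139311
Link Q2 2020→Q3 2020:
ΣP(Q3 2020)Q(Q2 2020) = 1.11×107 + 5.64×165 + 1.38×286 = 118.77 + 930.6 + 394.68 = 1444.05
ΣP(Q2 2020)Q(Q2 2020) = 1.14×107 + 4.50×165 + 1.40×286 = 121.98 + 742.5 + 400.4 = 1264.88
link = 1444.05/1264.88 = 1.141650
Chained index = 100 × 1.139311 × 1.141650 = 130.0694

130.07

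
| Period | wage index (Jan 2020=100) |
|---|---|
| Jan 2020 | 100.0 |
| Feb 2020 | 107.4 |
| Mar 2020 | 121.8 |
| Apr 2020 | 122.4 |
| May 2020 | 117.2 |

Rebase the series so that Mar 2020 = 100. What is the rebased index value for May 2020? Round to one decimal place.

Rebased(May 2020) = 117.2 / 121.8 × 100 = 96.2233

96.2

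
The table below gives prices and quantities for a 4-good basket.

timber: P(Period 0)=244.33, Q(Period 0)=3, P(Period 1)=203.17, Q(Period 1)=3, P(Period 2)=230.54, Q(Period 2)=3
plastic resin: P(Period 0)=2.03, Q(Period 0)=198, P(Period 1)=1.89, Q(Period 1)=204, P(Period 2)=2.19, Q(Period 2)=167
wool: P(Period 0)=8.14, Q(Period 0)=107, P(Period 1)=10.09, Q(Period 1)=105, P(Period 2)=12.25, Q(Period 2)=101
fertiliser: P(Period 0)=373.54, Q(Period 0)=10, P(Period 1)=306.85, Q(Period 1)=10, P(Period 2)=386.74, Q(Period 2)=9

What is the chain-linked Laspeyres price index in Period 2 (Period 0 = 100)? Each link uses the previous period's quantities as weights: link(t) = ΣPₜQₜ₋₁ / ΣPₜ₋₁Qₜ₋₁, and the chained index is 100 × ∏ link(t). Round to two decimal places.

109.78

Link Period 0→Period 1:
ΣP(Period 1)Q(Period 0) = 203.17×3 + 1.89×198 + 10.09×107 + 306.85×10 = 609.51 + 374.22 + 1079.63 + 3068.5 = 5131.86
ΣP(Period 0)Q(Period 0) = 244.33×3 + 2.03×198 + 8.14×107 + 373.54×10 = 732.99 + 401.94 + 870.98 + 3735.4 = 5741.31
link = 5131.86/5741.31 = 0.893848
Link Period 1→Period 2:
ΣP(Period 2)Q(Period 1) = 230.54×3 + 2.19×204 + 12.25×105 + 386.74×10 = 691.62 + 446.76 + 1286.25 + 3867.4 = 6292.03
ΣP(Period 1)Q(Period 1) = 203.17×3 + 1.89×204 + 10.09×105 + 306.85×10 = 609.51 + 385.56 + 1059.45 + 3068.5 = 5123.02
link = 6292.03/5123.02 = 1.228188
Chained index = 100 × 0.893848 × 1.228188 = 109.7813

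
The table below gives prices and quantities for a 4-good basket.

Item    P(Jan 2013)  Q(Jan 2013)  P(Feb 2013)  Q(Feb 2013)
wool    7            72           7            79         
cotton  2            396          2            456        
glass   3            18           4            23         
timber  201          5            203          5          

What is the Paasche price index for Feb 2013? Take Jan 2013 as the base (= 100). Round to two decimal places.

101.30

Paasche price index uses current-period quantities as weights.
ΣP(Feb 2013)·Q(Feb 2013) = 7×79 + 2×456 + 4×23 + 203×5 = 553 + 912 + 92 + 1015 = 2572
ΣP(Jan 2013)·Q(Feb 2013) = 7×79 + 2×456 + 3×23 + 201×5 = 553 + 912 + 69 + 1005 = 2539
Index = 2572 / 2539 × 100 = 101.2997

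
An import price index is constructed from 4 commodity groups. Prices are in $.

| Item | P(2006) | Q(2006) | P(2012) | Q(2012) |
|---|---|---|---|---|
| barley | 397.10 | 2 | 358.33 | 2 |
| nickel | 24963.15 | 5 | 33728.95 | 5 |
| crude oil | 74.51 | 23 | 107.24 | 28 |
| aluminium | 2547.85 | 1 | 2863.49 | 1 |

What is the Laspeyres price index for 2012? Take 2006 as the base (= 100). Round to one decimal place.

134.5

Laspeyres price index uses base-period quantities as weights.
ΣP(2012)·Q(2006) = 358.33×2 + 33728.95×5 + 107.24×23 + 2863.49×1 = 716.66 + 168644.75 + 2466.52 + 2863.49 = 174691.42
ΣP(2006)·Q(2006) = 397.10×2 + 24963.15×5 + 74.51×23 + 2547.85×1 = 794.2 + 124815.75 + 1713.73 + 2547.85 = 129871.53
Index = 174691.42 / 129871.53 × 100 = 134.5109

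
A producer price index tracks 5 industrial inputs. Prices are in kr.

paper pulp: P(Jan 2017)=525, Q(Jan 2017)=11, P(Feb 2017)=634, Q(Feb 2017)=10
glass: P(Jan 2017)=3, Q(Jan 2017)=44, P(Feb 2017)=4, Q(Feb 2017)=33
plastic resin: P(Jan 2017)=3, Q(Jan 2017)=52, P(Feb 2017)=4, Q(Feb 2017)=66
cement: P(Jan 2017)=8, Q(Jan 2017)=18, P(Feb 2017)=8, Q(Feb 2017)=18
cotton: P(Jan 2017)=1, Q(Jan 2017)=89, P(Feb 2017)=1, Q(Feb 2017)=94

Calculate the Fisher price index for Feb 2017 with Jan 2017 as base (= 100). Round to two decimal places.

Laspeyres component (base-period weights):
ΣP(Feb 2017)Q(Jan 2017) = 634×11 + 4×44 + 4×52 + 8×18 + 1×89 = 6974 + 176 + 208 + 144 + 89 = 7591
ΣP(Jan 2017)Q(Jan 2017) = 525×11 + 3×44 + 3×52 + 8×18 + 1×89 = 5775 + 132 + 156 + 144 + 89 = 6296
L = 7591 / 6296 × 100 = 120.5686
Paasche component (current-period weights):
ΣP(Feb 2017)Q(Feb 2017) = 634×10 + 4×33 + 4×66 + 8×18 + 1×94 = 6340 + 132 + 264 + 144 + 94 = 6974
ΣP(Jan 2017)Q(Feb 2017) = 525×10 + 3×33 + 3×66 + 8×18 + 1×94 = 5250 + 99 + 198 + 144 + 94 = 5785
P = 6974 / 5785 × 100 = 120.5532
Fisher = √(L × P) = √(120.5686 × 120.5532) = 120.5609

120.56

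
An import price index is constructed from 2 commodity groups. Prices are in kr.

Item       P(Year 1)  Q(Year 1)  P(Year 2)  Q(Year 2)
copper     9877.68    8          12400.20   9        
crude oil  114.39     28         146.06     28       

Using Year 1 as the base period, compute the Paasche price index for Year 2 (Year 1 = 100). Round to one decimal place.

Paasche price index uses current-period quantities as weights.
ΣP(Year 2)·Q(Year 2) = 12400.20×9 + 146.06×28 = 111601.8 + 4089.68 = 115691.48
ΣP(Year 1)·Q(Year 2) = 9877.68×9 + 114.39×28 = 88899.12 + 3202.92 = 92102.04
Index = 115691.48 / 92102.04 × 100 = 125.6123

125.6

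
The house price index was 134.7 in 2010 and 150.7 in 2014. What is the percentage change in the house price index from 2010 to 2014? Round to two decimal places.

Change = (150.7 − 134.7) / 134.7 × 100
       = 16.0 / 134.7 × 100 = 11.8782%

11.88%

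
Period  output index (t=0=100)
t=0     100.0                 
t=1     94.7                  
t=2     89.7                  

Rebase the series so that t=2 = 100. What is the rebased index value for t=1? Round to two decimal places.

Rebased(t=1) = 94.7 / 89.7 × 100 = 105.5741

105.57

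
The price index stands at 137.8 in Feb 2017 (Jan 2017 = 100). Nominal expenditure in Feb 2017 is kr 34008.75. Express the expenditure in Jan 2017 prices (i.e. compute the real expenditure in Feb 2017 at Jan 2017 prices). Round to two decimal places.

24679.79

Real = Nominal ÷ (Index/100) = 34008.75 ÷ (137.8/100)
     = 34008.75 ÷ 1.378 = 24679.7896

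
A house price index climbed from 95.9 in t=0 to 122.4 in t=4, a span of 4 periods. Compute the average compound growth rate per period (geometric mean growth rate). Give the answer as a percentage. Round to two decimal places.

6.29%

Growth factor = (122.4/95.9)^(1/4) = (1.276330)^(1/4) = 1.062896
Growth rate = 1.062896 − 1 = 0.062896 = 6.2896%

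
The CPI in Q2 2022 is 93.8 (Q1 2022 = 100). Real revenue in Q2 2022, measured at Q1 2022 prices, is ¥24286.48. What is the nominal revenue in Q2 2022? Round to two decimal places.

Nominal = Real × (Index/100) = 24286.48 × (93.8/100)
        = 24286.48 × 0.938 = 22780.7182

22780.72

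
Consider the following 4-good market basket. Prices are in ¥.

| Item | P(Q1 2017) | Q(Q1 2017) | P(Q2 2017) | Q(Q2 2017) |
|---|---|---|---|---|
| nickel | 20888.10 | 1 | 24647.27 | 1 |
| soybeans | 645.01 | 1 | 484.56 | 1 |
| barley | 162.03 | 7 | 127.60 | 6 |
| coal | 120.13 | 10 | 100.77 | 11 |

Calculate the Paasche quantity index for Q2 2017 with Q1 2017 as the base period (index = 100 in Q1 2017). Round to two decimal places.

99.90

Paasche quantity index uses current-period prices as weights.
ΣP(Q2 2017)·Q(Q2 2017) = 24647.27×1 + 484.56×1 + 127.60×6 + 100.77×11 = 24647.27 + 484.56 + 765.6 + 1108.47 = 27005.9
ΣP(Q2 2017)·Q(Q1 2017) = 24647.27×1 + 484.56×1 + 127.60×7 + 100.77×10 = 24647.27 + 484.56 + 893.2 + 1007.7 = 27032.73
Index = 27005.9 / 27032.73 × 100 = 99.9007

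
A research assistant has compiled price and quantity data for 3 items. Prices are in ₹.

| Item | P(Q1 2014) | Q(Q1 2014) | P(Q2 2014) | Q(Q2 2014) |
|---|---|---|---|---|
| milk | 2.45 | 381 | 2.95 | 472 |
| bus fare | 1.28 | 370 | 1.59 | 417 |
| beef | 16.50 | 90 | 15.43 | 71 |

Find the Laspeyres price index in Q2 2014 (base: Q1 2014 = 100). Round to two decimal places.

107.22

Laspeyres price index uses base-period quantities as weights.
ΣP(Q2 2014)·Q(Q1 2014) = 2.95×381 + 1.59×370 + 15.43×90 = 1123.95 + 588.3 + 1388.7 = 3100.95
ΣP(Q1 2014)·Q(Q1 2014) = 2.45×381 + 1.28×370 + 16.50×90 = 933.45 + 473.6 + 1485 = 2892.05
Index = 3100.95 / 2892.05 × 100 = 107.2232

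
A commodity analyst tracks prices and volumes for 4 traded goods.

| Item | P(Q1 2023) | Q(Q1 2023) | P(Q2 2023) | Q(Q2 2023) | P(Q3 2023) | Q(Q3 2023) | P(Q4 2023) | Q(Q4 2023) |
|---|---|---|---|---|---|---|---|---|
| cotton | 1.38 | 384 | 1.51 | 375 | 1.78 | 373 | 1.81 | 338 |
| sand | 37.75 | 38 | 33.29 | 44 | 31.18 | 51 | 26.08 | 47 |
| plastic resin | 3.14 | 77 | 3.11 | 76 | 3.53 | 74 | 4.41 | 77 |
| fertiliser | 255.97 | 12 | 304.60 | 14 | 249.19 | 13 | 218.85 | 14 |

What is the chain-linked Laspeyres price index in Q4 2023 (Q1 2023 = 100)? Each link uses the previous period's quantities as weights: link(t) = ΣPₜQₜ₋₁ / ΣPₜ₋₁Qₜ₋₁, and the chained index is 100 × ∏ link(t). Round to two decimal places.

Link Q1 2023→Q2 2023:
ΣP(Q2 2023)Q(Q1 2023) = 1.51×384 + 33.29×38 + 3.11×77 + 304.60×12 = 579.84 + 1265.02 + 239.47 + 3655.2 = 5739.53
ΣP(Q1 2023)Q(Q1 2023) = 1.38×384 + 37.75×38 + 3.14×77 + 255.97×12 = 529.92 + 1434.5 + 241.78 + 3071.64 = 5277.84
link = 5739.53/5277.84 = 1.087477
Link Q2 2023→Q3 2023:
ΣP(Q3 2023)Q(Q2 2023) = 1.78×375 + 31.18×44 + 3.53×76 + 249.19×14 = 667.5 + 1371.92 + 268.28 + 3488.66 = 5796.36
ΣP(Q2 2023)Q(Q2 2023) = 1.51×375 + 33.29×44 + 3.11×76 + 304.60×14 = 566.25 + 1464.76 + 236.36 + 4264.4 = 6531.77
link = 5796.36/6531.77 = 0.887410
Link Q3 2023→Q4 2023:
ΣP(Q4 2023)Q(Q3 2023) = 1.81×373 + 26.08×51 + 4.41×74 + 218.85×13 = 675.13 + 1330.08 + 326.34 + 2845.05 = 5176.6
ΣP(Q3 2023)Q(Q3 2023) = 1.78×373 + 31.18×51 + 3.53×74 + 249.19×13 = 663.94 + 1590.18 + 261.22 + 3239.47 = 5754.81
link = 5176.6/5754.81 = 0.899526
Chained index = 100 × 1.087477 × 0.887410 × 0.899526 = 86.8077

86.81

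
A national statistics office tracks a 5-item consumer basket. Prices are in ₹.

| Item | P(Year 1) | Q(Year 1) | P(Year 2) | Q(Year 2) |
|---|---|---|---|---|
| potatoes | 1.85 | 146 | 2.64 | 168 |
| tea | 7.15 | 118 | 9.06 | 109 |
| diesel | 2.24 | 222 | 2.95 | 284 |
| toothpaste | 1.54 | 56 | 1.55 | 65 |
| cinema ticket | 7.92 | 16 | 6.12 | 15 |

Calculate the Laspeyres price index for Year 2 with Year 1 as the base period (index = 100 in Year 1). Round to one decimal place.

Laspeyres price index uses base-period quantities as weights.
ΣP(Year 2)·Q(Year 1) = 2.64×146 + 9.06×118 + 2.95×222 + 1.55×56 + 6.12×16 = 385.44 + 1069.08 + 654.9 + 86.8 + 97.92 = 2294.14
ΣP(Year 1)·Q(Year 1) = 1.85×146 + 7.15×118 + 2.24×222 + 1.54×56 + 7.92×16 = 270.1 + 843.7 + 497.28 + 86.24 + 126.72 = 1824.04
Index = 2294.14 / 1824.04 × 100 = 125.7725

125.8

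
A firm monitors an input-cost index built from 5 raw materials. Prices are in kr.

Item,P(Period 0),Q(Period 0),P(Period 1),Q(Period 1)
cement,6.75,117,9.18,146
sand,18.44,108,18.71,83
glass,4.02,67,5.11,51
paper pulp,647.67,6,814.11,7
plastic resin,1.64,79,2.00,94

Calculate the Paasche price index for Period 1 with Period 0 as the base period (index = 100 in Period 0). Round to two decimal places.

122.02

Paasche price index uses current-period quantities as weights.
ΣP(Period 1)·Q(Period 1) = 9.18×146 + 18.71×83 + 5.11×51 + 814.11×7 + 2.00×94 = 1340.28 + 1552.93 + 260.61 + 5698.77 + 188 = 9040.59
ΣP(Period 0)·Q(Period 1) = 6.75×146 + 18.44×83 + 4.02×51 + 647.67×7 + 1.64×94 = 985.5 + 1530.52 + 205.02 + 4533.69 + 154.16 = 7408.89
Index = 9040.59 / 7408.89 × 100 = 122.0235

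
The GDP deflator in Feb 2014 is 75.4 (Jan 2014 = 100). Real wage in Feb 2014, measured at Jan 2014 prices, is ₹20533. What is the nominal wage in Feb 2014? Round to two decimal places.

15481.88

Nominal = Real × (Index/100) = 20533 × (75.4/100)
        = 20533 × 0.754 = 15481.8820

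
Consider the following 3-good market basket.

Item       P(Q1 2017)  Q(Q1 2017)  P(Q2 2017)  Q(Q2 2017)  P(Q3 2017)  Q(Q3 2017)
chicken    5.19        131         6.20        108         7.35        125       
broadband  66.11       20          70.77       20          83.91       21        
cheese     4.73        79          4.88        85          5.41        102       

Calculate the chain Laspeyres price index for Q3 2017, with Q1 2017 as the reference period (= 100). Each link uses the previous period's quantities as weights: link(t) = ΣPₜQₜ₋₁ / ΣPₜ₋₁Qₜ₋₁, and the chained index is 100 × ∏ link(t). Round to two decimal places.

Link Q1 2017→Q2 2017:
ΣP(Q2 2017)Q(Q1 2017) = 6.20×131 + 70.77×20 + 4.88×79 = 812.2 + 1415.4 + 385.52 = 2613.12
ΣP(Q1 2017)Q(Q1 2017) = 5.19×131 + 66.11×20 + 4.73×79 = 679.89 + 1322.2 + 373.67 = 2375.76
link = 2613.12/2375.76 = 1.099909
Link Q2 2017→Q3 2017:
ΣP(Q3 2017)Q(Q2 2017) = 7.35×108 + 83.91×20 + 5.41×85 = 793.8 + 1678.2 + 459.85 = 2931.85
ΣP(Q2 2017)Q(Q2 2017) = 6.20×108 + 70.77×20 + 4.88×85 = 669.6 + 1415.4 + 414.8 = 2499.8
link = 2931.85/2499.8 = 1.172834
Chained index = 100 × 1.099909 × 1.172834 = 129.0011

129.00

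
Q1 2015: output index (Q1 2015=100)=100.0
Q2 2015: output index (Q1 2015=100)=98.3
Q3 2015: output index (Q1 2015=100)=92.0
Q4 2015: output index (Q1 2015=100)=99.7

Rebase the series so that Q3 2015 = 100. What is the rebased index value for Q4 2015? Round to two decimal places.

108.37

Rebased(Q4 2015) = 99.7 / 92.0 × 100 = 108.3696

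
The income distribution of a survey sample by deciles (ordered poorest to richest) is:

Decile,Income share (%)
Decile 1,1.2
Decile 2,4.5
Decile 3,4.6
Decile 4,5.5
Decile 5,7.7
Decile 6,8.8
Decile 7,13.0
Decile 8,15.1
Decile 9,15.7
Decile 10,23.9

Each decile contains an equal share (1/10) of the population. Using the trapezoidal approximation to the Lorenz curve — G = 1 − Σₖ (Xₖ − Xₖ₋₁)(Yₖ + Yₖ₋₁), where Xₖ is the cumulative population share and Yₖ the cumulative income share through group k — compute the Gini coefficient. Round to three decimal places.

0.359

Cumulative income shares Yₖ: 0.0120, 0.0570, 0.1030, 0.1580, 0.2350, 0.3230, 0.4530, 0.6040, 0.7610, 1.0000
Σ (Xₖ−Xₖ₋₁)(Yₖ+Yₖ₋₁) = (1/10)(0.0120+0.0000) + (1/10)(0.0570+0.0120) + (1/10)(0.1030+0.0570) + (1/10)(0.1580+0.1030) + (1/10)(0.2350+0.1580) + (1/10)(0.3230+0.2350) + (1/10)(0.4530+0.3230) + (1/10)(0.6040+0.4530) + (1/10)(0.7610+0.6040) + (1/10)(1.0000+0.7610)
  = 0.0012 + 0.0069 + 0.0160 + 0.0261 + 0.0393 + 0.0558 + 0.0776 + 0.1057 + 0.1365 + 0.1761 = 0.6412
G = 1 − 0.6412 = 0.3588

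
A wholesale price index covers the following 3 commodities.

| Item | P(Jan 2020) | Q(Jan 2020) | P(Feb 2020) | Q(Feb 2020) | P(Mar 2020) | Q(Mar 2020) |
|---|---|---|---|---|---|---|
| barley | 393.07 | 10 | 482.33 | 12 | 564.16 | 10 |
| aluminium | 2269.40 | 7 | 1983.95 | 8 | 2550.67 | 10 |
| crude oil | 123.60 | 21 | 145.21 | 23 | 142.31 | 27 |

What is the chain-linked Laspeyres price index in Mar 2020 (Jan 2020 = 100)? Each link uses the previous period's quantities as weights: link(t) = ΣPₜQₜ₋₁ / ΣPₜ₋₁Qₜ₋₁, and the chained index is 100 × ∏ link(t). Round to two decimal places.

118.25

Link Jan 2020→Feb 2020:
ΣP(Feb 2020)Q(Jan 2020) = 482.33×10 + 1983.95×7 + 145.21×21 = 4823.3 + 13887.65 + 3049.41 = 21760.36
ΣP(Jan 2020)Q(Jan 2020) = 393.07×10 + 2269.40×7 + 123.60×21 = 3930.7 + 15885.8 + 2595.6 = 22412.1
link = 21760.36/22412.1 = 0.970920
Link Feb 2020→Mar 2020:
ΣP(Mar 2020)Q(Feb 2020) = 564.16×12 + 2550.67×8 + 142.31×23 = 6769.92 + 20405.36 + 3273.13 = 30448.41
ΣP(Feb 2020)Q(Feb 2020) = 482.33×12 + 1983.95×8 + 145.21×23 = 5787.96 + 15871.6 + 3339.83 = 24999.39
link = 30448.41/24999.39 = 1.217966
Chained index = 100 × 0.970920 × 1.217966 = 118.2548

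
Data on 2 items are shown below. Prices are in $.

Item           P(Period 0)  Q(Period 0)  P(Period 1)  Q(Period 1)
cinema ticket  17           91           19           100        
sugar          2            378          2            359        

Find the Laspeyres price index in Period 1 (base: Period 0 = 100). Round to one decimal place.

Laspeyres price index uses base-period quantities as weights.
ΣP(Period 1)·Q(Period 0) = 19×91 + 2×378 = 1729 + 756 = 2485
ΣP(Period 0)·Q(Period 0) = 17×91 + 2×378 = 1547 + 756 = 2303
Index = 2485 / 2303 × 100 = 107.9027

107.9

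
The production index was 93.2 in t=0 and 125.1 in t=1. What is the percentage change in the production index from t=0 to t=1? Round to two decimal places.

34.23%

Change = (125.1 − 93.2) / 93.2 × 100
       = 31.9 / 93.2 × 100 = 34.2275%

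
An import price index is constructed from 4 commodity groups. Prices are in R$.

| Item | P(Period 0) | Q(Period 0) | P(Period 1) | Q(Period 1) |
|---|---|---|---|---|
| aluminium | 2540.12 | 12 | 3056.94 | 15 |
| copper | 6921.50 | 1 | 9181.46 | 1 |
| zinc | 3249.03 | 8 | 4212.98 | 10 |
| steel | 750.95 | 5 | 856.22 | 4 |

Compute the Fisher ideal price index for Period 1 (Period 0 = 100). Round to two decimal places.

Laspeyres component (base-period weights):
ΣP(Period 1)Q(Period 0) = 3056.94×12 + 9181.46×1 + 4212.98×8 + 856.22×5 = 36683.28 + 9181.46 + 33703.84 + 4281.1 = 83849.68
ΣP(Period 0)Q(Period 0) = 2540.12×12 + 6921.50×1 + 3249.03×8 + 750.95×5 = 30481.44 + 6921.5 + 25992.24 + 3754.75 = 67149.93
L = 83849.68 / 67149.93 × 100 = 124.8693
Paasche component (current-period weights):
ΣP(Period 1)Q(Period 1) = 3056.94×15 + 9181.46×1 + 4212.98×10 + 856.22×4 = 45854.1 + 9181.46 + 42129.8 + 3424.88 = 100590.24
ΣP(Period 0)Q(Period 1) = 2540.12×15 + 6921.50×1 + 3249.03×10 + 750.95×4 = 38101.8 + 6921.5 + 32490.3 + 3003.8 = 80517.4
P = 100590.24 / 80517.4 × 100 = 124.9298
Fisher = √(L × P) = √(124.8693 × 124.9298) = 124.8996

124.90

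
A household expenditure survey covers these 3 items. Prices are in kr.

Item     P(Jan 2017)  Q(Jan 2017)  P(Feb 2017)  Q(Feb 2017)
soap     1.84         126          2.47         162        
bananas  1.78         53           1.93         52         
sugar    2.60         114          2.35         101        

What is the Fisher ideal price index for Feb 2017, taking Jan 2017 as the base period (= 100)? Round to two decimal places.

Laspeyres component (base-period weights):
ΣP(Feb 2017)Q(Jan 2017) = 2.47×126 + 1.93×53 + 2.35×114 = 311.22 + 102.29 + 267.9 = 681.41
ΣP(Jan 2017)Q(Jan 2017) = 1.84×126 + 1.78×53 + 2.60×114 = 231.84 + 94.34 + 296.4 = 622.58
L = 681.41 / 622.58 × 100 = 109.4494
Paasche component (current-period weights):
ΣP(Feb 2017)Q(Feb 2017) = 2.47×162 + 1.93×52 + 2.35×101 = 400.14 + 100.36 + 237.35 = 737.85
ΣP(Jan 2017)Q(Feb 2017) = 1.84×162 + 1.78×52 + 2.60×101 = 298.08 + 92.56 + 262.6 = 653.24
P = 737.85 / 653.24 × 100 = 112.9524
Fisher = √(L × P) = √(109.4494 × 112.9524) = 111.1871

111.19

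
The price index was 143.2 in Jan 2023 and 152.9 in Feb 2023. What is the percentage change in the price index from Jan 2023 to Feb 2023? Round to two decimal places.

6.77%

Change = (152.9 − 143.2) / 143.2 × 100
       = 9.7 / 143.2 × 100 = 6.7737%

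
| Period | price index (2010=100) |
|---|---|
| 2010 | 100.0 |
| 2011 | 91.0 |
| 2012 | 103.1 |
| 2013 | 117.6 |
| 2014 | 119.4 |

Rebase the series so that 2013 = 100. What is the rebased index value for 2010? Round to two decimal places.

85.03

Rebased(2010) = 100.0 / 117.6 × 100 = 85.0340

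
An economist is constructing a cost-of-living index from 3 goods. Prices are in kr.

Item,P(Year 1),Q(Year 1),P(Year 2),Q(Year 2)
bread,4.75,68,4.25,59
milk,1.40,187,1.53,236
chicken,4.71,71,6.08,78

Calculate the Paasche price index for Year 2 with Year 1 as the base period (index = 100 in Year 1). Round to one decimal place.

111.0

Paasche price index uses current-period quantities as weights.
ΣP(Year 2)·Q(Year 2) = 4.25×59 + 1.53×236 + 6.08×78 = 250.75 + 361.08 + 474.24 = 1086.07
ΣP(Year 1)·Q(Year 2) = 4.75×59 + 1.40×236 + 4.71×78 = 280.25 + 330.4 + 367.38 = 978.03
Index = 1086.07 / 978.03 × 100 = 111.0467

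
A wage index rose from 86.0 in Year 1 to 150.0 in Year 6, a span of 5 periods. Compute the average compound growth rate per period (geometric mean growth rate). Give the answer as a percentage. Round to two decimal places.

Growth factor = (150.0/86.0)^(1/5) = (1.744186)^(1/5) = 1.117683
Growth rate = 1.117683 − 1 = 0.117683 = 11.7683%

11.77%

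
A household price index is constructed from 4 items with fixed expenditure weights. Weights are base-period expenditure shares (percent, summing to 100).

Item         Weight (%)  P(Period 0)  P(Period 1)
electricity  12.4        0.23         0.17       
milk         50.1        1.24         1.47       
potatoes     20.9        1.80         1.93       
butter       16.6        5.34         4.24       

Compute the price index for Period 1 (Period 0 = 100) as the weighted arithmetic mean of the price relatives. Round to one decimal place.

electricity: 12.4 × (0.17/0.23) = 12.4 × 0.739130 = 9.1652
milk: 50.1 × (1.47/1.24) = 50.1 × 1.185484 = 59.3927
potatoes: 20.9 × (1.93/1.80) = 20.9 × 1.072222 = 22.4094
butter: 16.6 × (4.24/5.34) = 16.6 × 0.794007 = 13.1805
Index = Σ wᵢ·(p₁ᵢ/p₀ᵢ) = 9.1652 + 59.3927 + 22.4094 + 13.1805 = 104.1479

104.1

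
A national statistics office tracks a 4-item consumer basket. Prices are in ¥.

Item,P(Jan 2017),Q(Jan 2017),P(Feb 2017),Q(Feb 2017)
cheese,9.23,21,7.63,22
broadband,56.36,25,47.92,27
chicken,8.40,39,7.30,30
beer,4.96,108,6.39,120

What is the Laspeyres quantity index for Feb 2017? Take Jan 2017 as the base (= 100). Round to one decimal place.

Laspeyres quantity index uses base-period prices as weights.
ΣP(Jan 2017)·Q(Feb 2017) = 9.23×22 + 56.36×27 + 8.40×30 + 4.96×120 = 203.06 + 1521.72 + 252 + 595.2 = 2571.98
ΣP(Jan 2017)·Q(Jan 2017) = 9.23×21 + 56.36×25 + 8.40×39 + 4.96×108 = 193.83 + 1409 + 327.6 + 535.68 = 2466.11
Index = 2571.98 / 2466.11 × 100 = 104.2930

104.3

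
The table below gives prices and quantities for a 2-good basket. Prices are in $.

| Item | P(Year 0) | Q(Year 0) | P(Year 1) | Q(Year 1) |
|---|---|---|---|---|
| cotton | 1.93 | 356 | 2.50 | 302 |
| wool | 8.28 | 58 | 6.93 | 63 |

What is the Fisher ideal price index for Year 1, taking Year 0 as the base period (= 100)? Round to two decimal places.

Laspeyres component (base-period weights):
ΣP(Year 1)Q(Year 0) = 2.50×356 + 6.93×58 = 890 + 401.94 = 1291.94
ΣP(Year 0)Q(Year 0) = 1.93×356 + 8.28×58 = 687.08 + 480.24 = 1167.32
L = 1291.94 / 1167.32 × 100 = 110.6757
Paasche component (current-period weights):
ΣP(Year 1)Q(Year 1) = 2.50×302 + 6.93×63 = 755 + 436.59 = 1191.59
ΣP(Year 0)Q(Year 1) = 1.93×302 + 8.28×63 = 582.86 + 521.64 = 1104.5
P = 1191.59 / 1104.5 × 100 = 107.8850
Fisher = √(L × P) = √(110.6757 × 107.8850) = 109.2715

109.27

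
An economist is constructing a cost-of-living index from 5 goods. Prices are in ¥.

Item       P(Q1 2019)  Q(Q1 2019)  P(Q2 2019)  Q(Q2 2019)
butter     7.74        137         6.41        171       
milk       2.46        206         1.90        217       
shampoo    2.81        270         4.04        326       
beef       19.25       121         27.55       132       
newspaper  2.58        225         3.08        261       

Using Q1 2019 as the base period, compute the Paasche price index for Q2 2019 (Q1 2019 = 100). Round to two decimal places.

121.35

Paasche price index uses current-period quantities as weights.
ΣP(Q2 2019)·Q(Q2 2019) = 6.41×171 + 1.90×217 + 4.04×326 + 27.55×132 + 3.08×261 = 1096.11 + 412.3 + 1317.04 + 3636.6 + 803.88 = 7265.93
ΣP(Q1 2019)·Q(Q2 2019) = 7.74×171 + 2.46×217 + 2.81×326 + 19.25×132 + 2.58×261 = 1323.54 + 533.82 + 916.06 + 2541 + 673.38 = 5987.8
Index = 7265.93 / 5987.8 × 100 = 121.3456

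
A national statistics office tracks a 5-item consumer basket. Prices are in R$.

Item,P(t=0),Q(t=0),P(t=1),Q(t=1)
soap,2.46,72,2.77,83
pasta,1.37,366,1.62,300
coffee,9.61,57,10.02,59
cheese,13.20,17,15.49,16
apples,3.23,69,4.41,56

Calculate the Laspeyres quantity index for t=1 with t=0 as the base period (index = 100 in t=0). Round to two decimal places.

94.06

Laspeyres quantity index uses base-period prices as weights.
ΣP(t=0)·Q(t=1) = 2.46×83 + 1.37×300 + 9.61×59 + 13.20×16 + 3.23×56 = 204.18 + 411 + 566.99 + 211.2 + 180.88 = 1574.25
ΣP(t=0)·Q(t=0) = 2.46×72 + 1.37×366 + 9.61×57 + 13.20×17 + 3.23×69 = 177.12 + 501.42 + 547.77 + 224.4 + 222.87 = 1673.58
Index = 1574.25 / 1673.58 × 100 = 94.0648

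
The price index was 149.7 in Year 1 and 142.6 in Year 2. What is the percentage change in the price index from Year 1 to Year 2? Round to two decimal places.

-4.74%

Change = (142.6 − 149.7) / 149.7 × 100
       = -7.1 / 149.7 × 100 = -4.7428%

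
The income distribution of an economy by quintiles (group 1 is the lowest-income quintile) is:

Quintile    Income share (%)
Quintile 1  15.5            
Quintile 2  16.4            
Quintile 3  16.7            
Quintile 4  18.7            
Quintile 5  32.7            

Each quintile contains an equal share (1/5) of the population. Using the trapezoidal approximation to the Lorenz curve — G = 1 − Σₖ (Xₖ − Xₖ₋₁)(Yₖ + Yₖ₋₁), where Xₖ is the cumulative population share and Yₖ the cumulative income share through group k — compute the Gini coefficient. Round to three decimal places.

Cumulative income shares Yₖ: 0.1550, 0.3190, 0.4860, 0.6730, 1.0000
Σ (Xₖ−Xₖ₋₁)(Yₖ+Yₖ₋₁) = (1/5)(0.1550+0.0000) + (1/5)(0.3190+0.1550) + (1/5)(0.4860+0.3190) + (1/5)(0.6730+0.4860) + (1/5)(1.0000+0.6730)
  = 0.0310 + 0.0948 + 0.1610 + 0.2318 + 0.3346 = 0.8532
G = 1 − 0.8532 = 0.1468

0.147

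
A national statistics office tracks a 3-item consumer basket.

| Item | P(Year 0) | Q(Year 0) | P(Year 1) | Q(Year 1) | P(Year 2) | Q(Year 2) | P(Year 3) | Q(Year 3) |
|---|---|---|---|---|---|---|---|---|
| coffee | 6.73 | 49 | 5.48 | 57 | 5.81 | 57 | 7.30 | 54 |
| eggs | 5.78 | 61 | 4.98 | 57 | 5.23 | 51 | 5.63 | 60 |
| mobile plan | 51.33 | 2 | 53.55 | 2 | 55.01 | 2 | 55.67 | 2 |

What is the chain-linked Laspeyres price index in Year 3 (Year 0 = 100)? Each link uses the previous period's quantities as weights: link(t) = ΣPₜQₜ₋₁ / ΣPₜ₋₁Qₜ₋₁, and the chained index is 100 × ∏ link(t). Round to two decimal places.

104.68

Link Year 0→Year 1:
ΣP(Year 1)Q(Year 0) = 5.48×49 + 4.98×61 + 53.55×2 = 268.52 + 303.78 + 107.1 = 679.4
ΣP(Year 0)Q(Year 0) = 6.73×49 + 5.78×61 + 51.33×2 = 329.77 + 352.58 + 102.66 = 785.01
link = 679.4/785.01 = 0.865467
Link Year 1→Year 2:
ΣP(Year 2)Q(Year 1) = 5.81×57 + 5.23×57 + 55.01×2 = 331.17 + 298.11 + 110.02 = 739.3
ΣP(Year 1)Q(Year 1) = 5.48×57 + 4.98×57 + 53.55×2 = 312.36 + 283.86 + 107.1 = 703.32
link = 739.3/703.32 = 1.051157
Link Year 2→Year 3:
ΣP(Year 3)Q(Year 2) = 7.30×57 + 5.63×51 + 55.67×2 = 416.1 + 287.13 + 111.34 = 814.57
ΣP(Year 2)Q(Year 2) = 5.81×57 + 5.23×51 + 55.01×2 = 331.17 + 266.73 + 110.02 = 707.92
link = 814.57/707.92 = 1.150653
Chained index = 100 × 0.865467 × 1.051157 × 1.150653 = 104.6797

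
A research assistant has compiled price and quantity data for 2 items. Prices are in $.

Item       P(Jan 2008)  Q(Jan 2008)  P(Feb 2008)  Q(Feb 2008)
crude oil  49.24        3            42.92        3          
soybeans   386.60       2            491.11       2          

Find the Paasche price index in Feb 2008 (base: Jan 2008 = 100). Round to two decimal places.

Paasche price index uses current-period quantities as weights.
ΣP(Feb 2008)·Q(Feb 2008) = 42.92×3 + 491.11×2 = 128.76 + 982.22 = 1110.98
ΣP(Jan 2008)·Q(Feb 2008) = 49.24×3 + 386.60×2 = 147.72 + 773.2 = 920.92
Index = 1110.98 / 920.92 × 100 = 120.6381

120.64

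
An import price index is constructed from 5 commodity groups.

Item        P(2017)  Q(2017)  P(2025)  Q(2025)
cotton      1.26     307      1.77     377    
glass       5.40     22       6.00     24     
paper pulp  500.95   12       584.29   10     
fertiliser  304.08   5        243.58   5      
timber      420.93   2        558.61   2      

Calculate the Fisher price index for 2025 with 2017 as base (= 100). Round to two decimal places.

Laspeyres component (base-period weights):
ΣP(2025)Q(2017) = 1.77×307 + 6.00×22 + 584.29×12 + 243.58×5 + 558.61×2 = 543.39 + 132 + 7011.48 + 1217.9 + 1117.22 = 10021.99
ΣP(2017)Q(2017) = 1.26×307 + 5.40×22 + 500.95×12 + 304.08×5 + 420.93×2 = 386.82 + 118.8 + 6011.4 + 1520.4 + 841.86 = 8879.28
L = 10021.99 / 8879.28 × 100 = 112.8694
Paasche component (current-period weights):
ΣP(2025)Q(2025) = 1.77×377 + 6.00×24 + 584.29×10 + 243.58×5 + 558.61×2 = 667.29 + 144 + 5842.9 + 1217.9 + 1117.22 = 8989.31
ΣP(2017)Q(2025) = 1.26×377 + 5.40×24 + 500.95×10 + 304.08×5 + 420.93×2 = 475.02 + 129.6 + 5009.5 + 1520.4 + 841.86 = 7976.38
P = 8989.31 / 7976.38 × 100 = 112.6991
Fisher = √(L × P) = √(112.8694 × 112.6991) = 112.7842

112.78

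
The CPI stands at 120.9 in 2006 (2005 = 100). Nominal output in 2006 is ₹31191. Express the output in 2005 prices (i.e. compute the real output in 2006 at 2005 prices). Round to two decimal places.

25799.01

Real = Nominal ÷ (Index/100) = 31191 ÷ (120.9/100)
     = 31191 ÷ 1.209 = 25799.0074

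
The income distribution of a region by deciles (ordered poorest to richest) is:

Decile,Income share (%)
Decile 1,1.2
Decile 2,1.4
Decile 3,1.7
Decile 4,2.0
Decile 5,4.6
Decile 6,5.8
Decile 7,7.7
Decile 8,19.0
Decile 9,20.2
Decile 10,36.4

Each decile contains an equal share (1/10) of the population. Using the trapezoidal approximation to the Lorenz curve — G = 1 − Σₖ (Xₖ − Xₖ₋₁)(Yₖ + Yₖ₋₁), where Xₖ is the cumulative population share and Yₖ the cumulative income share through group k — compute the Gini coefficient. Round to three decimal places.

Cumulative income shares Yₖ: 0.0120, 0.0260, 0.0430, 0.0630, 0.1090, 0.1670, 0.2440, 0.4340, 0.6360, 1.0000
Σ (Xₖ−Xₖ₋₁)(Yₖ+Yₖ₋₁) = (1/10)(0.0120+0.0000) + (1/10)(0.0260+0.0120) + (1/10)(0.0430+0.0260) + (1/10)(0.0630+0.0430) + (1/10)(0.1090+0.0630) + (1/10)(0.1670+0.1090) + (1/10)(0.2440+0.1670) + (1/10)(0.4340+0.2440) + (1/10)(0.6360+0.4340) + (1/10)(1.0000+0.6360)
  = 0.0012 + 0.0038 + 0.0069 + 0.0106 + 0.0172 + 0.0276 + 0.0411 + 0.0678 + 0.1070 + 0.1636 = 0.4468
G = 1 − 0.4468 = 0.5532

0.553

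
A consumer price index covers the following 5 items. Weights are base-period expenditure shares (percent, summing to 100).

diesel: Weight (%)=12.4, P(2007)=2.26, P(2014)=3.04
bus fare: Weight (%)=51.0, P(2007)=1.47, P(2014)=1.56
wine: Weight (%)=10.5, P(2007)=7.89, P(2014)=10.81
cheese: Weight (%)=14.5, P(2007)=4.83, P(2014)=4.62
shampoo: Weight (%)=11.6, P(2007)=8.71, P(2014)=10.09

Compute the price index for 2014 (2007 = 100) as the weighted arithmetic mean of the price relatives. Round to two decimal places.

112.50

diesel: 12.4 × (3.04/2.26) = 12.4 × 1.345133 = 16.6796
bus fare: 51.0 × (1.56/1.47) = 51.0 × 1.061224 = 54.1224
wine: 10.5 × (10.81/7.89) = 10.5 × 1.370089 = 14.3859
cheese: 14.5 × (4.62/4.83) = 14.5 × 0.956522 = 13.8696
shampoo: 11.6 × (10.09/8.71) = 11.6 × 1.158439 = 13.4379
Index = Σ wᵢ·(p₁ᵢ/p₀ᵢ) = 16.6796 + 54.1224 + 14.3859 + 13.8696 + 13.4379 = 112.4955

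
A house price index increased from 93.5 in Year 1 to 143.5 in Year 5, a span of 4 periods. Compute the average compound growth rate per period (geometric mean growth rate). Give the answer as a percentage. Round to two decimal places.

11.30%

Growth factor = (143.5/93.5)^(1/4) = (1.534759)^(1/4) = 1.113038
Growth rate = 1.113038 − 1 = 0.113038 = 11.3038%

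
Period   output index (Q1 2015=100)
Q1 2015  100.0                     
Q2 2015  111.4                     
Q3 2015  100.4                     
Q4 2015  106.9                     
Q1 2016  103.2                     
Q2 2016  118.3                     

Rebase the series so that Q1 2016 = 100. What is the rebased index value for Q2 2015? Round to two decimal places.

Rebased(Q2 2015) = 111.4 / 103.2 × 100 = 107.9457

107.95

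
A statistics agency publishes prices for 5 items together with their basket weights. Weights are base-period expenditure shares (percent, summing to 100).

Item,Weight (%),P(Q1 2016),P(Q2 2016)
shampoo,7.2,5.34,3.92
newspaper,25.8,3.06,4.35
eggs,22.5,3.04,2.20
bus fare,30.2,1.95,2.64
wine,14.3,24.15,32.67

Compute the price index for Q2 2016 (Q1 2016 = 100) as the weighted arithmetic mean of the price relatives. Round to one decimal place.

118.5

shampoo: 7.2 × (3.92/5.34) = 7.2 × 0.734082 = 5.2854
newspaper: 25.8 × (4.35/3.06) = 25.8 × 1.421569 = 36.6765
eggs: 22.5 × (2.20/3.04) = 22.5 × 0.723684 = 16.2829
bus fare: 30.2 × (2.64/1.95) = 30.2 × 1.353846 = 40.8862
wine: 14.3 × (32.67/24.15) = 14.3 × 1.352795 = 19.3450
Index = Σ wᵢ·(p₁ᵢ/p₀ᵢ) = 5.2854 + 36.6765 + 16.2829 + 40.8862 + 19.3450 = 118.4759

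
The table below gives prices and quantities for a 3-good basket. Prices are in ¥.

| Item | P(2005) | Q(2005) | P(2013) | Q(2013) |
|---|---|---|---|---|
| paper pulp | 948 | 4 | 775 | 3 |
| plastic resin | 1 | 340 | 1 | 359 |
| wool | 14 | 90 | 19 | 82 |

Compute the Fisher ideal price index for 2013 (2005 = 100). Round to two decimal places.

96.50

Laspeyres component (base-period weights):
ΣP(2013)Q(2005) = 775×4 + 1×340 + 19×90 = 3100 + 340 + 1710 = 5150
ΣP(2005)Q(2005) = 948×4 + 1×340 + 14×90 = 3792 + 340 + 1260 = 5392
L = 5150 / 5392 × 100 = 95.5119
Paasche component (current-period weights):
ΣP(2013)Q(2013) = 775×3 + 1×359 + 19×82 = 2325 + 359 + 1558 = 4242
ΣP(2005)Q(2013) = 948×3 + 1×359 + 14×82 = 2844 + 359 + 1148 = 4351
P = 4242 / 4351 × 100 = 97.4948
Fisher = √(L × P) = √(95.5119 × 97.4948) = 96.4983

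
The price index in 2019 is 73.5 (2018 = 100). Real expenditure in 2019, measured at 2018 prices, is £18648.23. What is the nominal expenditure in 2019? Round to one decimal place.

Nominal = Real × (Index/100) = 18648.23 × (73.5/100)
        = 18648.23 × 0.735 = 13706.4490

13706.4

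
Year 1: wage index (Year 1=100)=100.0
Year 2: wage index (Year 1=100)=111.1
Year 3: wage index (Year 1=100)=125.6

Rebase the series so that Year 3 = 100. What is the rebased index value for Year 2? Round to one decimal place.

88.5

Rebased(Year 2) = 111.1 / 125.6 × 100 = 88.4554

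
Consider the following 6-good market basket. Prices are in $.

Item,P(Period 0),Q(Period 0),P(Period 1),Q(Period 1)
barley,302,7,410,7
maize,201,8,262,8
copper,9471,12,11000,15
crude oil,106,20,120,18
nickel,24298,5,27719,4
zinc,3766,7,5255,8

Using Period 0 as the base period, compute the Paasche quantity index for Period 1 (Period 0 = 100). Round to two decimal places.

103.27

Paasche quantity index uses current-period prices as weights.
ΣP(Period 1)·Q(Period 1) = 410×7 + 262×8 + 11000×15 + 120×18 + 27719×4 + 5255×8 = 2870 + 2096 + 165000 + 2160 + 110876 + 42040 = 325042
ΣP(Period 1)·Q(Period 0) = 410×7 + 262×8 + 11000×12 + 120×20 + 27719×5 + 5255×7 = 2870 + 2096 + 132000 + 2400 + 138595 + 36785 = 314746
Index = 325042 / 314746 × 100 = 103.2712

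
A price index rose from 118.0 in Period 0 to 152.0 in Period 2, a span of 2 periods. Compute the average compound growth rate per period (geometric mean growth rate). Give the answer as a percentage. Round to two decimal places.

Growth factor = (152.0/118.0)^(1/2) = (1.288136)^(1/2) = 1.134961
Growth rate = 1.134961 − 1 = 0.134961 = 13.4961%

13.50%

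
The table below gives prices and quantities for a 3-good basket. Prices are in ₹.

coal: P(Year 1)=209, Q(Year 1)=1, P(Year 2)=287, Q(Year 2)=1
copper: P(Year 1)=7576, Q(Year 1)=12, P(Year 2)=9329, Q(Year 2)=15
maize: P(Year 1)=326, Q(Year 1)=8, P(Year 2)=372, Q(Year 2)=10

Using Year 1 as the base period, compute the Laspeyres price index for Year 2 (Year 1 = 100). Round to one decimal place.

Laspeyres price index uses base-period quantities as weights.
ΣP(Year 2)·Q(Year 1) = 287×1 + 9329×12 + 372×8 = 287 + 111948 + 2976 = 115211
ΣP(Year 1)·Q(Year 1) = 209×1 + 7576×12 + 326×8 = 209 + 90912 + 2608 = 93729
Index = 115211 / 93729 × 100 = 122.9193

122.9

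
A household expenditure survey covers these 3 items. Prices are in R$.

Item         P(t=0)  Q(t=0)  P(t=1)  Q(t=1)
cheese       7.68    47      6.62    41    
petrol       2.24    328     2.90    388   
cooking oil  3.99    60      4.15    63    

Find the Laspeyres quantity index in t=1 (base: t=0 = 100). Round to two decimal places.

Laspeyres quantity index uses base-period prices as weights.
ΣP(t=0)·Q(t=1) = 7.68×41 + 2.24×388 + 3.99×63 = 314.88 + 869.12 + 251.37 = 1435.37
ΣP(t=0)·Q(t=0) = 7.68×47 + 2.24×328 + 3.99×60 = 360.96 + 734.72 + 239.4 = 1335.08
Index = 1435.37 / 1335.08 × 100 = 107.5119

107.51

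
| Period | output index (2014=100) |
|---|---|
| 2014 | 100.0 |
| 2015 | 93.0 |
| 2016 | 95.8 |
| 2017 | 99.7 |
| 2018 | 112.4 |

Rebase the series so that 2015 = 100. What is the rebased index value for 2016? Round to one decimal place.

103.0

Rebased(2016) = 95.8 / 93.0 × 100 = 103.0108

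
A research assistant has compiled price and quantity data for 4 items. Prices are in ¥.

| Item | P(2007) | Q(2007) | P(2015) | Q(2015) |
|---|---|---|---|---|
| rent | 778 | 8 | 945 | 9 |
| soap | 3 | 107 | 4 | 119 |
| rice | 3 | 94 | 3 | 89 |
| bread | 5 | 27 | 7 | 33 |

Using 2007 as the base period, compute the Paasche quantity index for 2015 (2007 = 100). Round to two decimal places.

Paasche quantity index uses current-period prices as weights.
ΣP(2015)·Q(2015) = 945×9 + 4×119 + 3×89 + 7×33 = 8505 + 476 + 267 + 231 = 9479
ΣP(2015)·Q(2007) = 945×8 + 4×107 + 3×94 + 7×27 = 7560 + 428 + 282 + 189 = 8459
Index = 9479 / 8459 × 100 = 112.0582

112.06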